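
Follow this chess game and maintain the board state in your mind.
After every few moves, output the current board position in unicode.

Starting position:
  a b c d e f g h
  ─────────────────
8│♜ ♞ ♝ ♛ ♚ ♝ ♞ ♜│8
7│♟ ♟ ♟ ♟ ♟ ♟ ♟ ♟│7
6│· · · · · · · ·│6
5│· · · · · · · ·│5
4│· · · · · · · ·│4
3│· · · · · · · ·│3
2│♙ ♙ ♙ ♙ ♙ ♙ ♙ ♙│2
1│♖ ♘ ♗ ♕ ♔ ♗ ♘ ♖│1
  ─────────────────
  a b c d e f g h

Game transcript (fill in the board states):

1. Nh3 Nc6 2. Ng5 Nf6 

  a b c d e f g h
  ─────────────────
8│♜ · ♝ ♛ ♚ ♝ · ♜│8
7│♟ ♟ ♟ ♟ ♟ ♟ ♟ ♟│7
6│· · ♞ · · ♞ · ·│6
5│· · · · · · ♘ ·│5
4│· · · · · · · ·│4
3│· · · · · · · ·│3
2│♙ ♙ ♙ ♙ ♙ ♙ ♙ ♙│2
1│♖ ♘ ♗ ♕ ♔ ♗ · ♖│1
  ─────────────────
  a b c d e f g h

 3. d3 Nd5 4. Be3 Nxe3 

  a b c d e f g h
  ─────────────────
8│♜ · ♝ ♛ ♚ ♝ · ♜│8
7│♟ ♟ ♟ ♟ ♟ ♟ ♟ ♟│7
6│· · ♞ · · · · ·│6
5│· · · · · · ♘ ·│5
4│· · · · · · · ·│4
3│· · · ♙ ♞ · · ·│3
2│♙ ♙ ♙ · ♙ ♙ ♙ ♙│2
1│♖ ♘ · ♕ ♔ ♗ · ♖│1
  ─────────────────
  a b c d e f g h

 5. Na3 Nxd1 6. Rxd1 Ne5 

  a b c d e f g h
  ─────────────────
8│♜ · ♝ ♛ ♚ ♝ · ♜│8
7│♟ ♟ ♟ ♟ ♟ ♟ ♟ ♟│7
6│· · · · · · · ·│6
5│· · · · ♞ · ♘ ·│5
4│· · · · · · · ·│4
3│♘ · · ♙ · · · ·│3
2│♙ ♙ ♙ · ♙ ♙ ♙ ♙│2
1│· · · ♖ ♔ ♗ · ♖│1
  ─────────────────
  a b c d e f g h

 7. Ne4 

  a b c d e f g h
  ─────────────────
8│♜ · ♝ ♛ ♚ ♝ · ♜│8
7│♟ ♟ ♟ ♟ ♟ ♟ ♟ ♟│7
6│· · · · · · · ·│6
5│· · · · ♞ · · ·│5
4│· · · · ♘ · · ·│4
3│♘ · · ♙ · · · ·│3
2│♙ ♙ ♙ · ♙ ♙ ♙ ♙│2
1│· · · ♖ ♔ ♗ · ♖│1
  ─────────────────
  a b c d e f g h


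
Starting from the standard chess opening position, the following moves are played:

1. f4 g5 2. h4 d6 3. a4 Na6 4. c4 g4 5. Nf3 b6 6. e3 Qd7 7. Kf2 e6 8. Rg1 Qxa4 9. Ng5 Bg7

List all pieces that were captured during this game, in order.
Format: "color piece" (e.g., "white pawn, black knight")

Tracking captures:
  Qxa4: captured white pawn

white pawn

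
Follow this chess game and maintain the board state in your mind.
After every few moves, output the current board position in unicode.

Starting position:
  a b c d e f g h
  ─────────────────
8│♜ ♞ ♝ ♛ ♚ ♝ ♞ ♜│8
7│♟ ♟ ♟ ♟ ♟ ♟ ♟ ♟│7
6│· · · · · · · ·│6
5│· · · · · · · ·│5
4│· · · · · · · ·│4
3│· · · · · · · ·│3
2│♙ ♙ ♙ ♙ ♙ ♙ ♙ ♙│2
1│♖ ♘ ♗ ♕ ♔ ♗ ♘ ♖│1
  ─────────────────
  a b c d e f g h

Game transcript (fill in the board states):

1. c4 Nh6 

  a b c d e f g h
  ─────────────────
8│♜ ♞ ♝ ♛ ♚ ♝ · ♜│8
7│♟ ♟ ♟ ♟ ♟ ♟ ♟ ♟│7
6│· · · · · · · ♞│6
5│· · · · · · · ·│5
4│· · ♙ · · · · ·│4
3│· · · · · · · ·│3
2│♙ ♙ · ♙ ♙ ♙ ♙ ♙│2
1│♖ ♘ ♗ ♕ ♔ ♗ ♘ ♖│1
  ─────────────────
  a b c d e f g h

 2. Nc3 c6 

  a b c d e f g h
  ─────────────────
8│♜ ♞ ♝ ♛ ♚ ♝ · ♜│8
7│♟ ♟ · ♟ ♟ ♟ ♟ ♟│7
6│· · ♟ · · · · ♞│6
5│· · · · · · · ·│5
4│· · ♙ · · · · ·│4
3│· · ♘ · · · · ·│3
2│♙ ♙ · ♙ ♙ ♙ ♙ ♙│2
1│♖ · ♗ ♕ ♔ ♗ ♘ ♖│1
  ─────────────────
  a b c d e f g h

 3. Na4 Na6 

  a b c d e f g h
  ─────────────────
8│♜ · ♝ ♛ ♚ ♝ · ♜│8
7│♟ ♟ · ♟ ♟ ♟ ♟ ♟│7
6│♞ · ♟ · · · · ♞│6
5│· · · · · · · ·│5
4│♘ · ♙ · · · · ·│4
3│· · · · · · · ·│3
2│♙ ♙ · ♙ ♙ ♙ ♙ ♙│2
1│♖ · ♗ ♕ ♔ ♗ ♘ ♖│1
  ─────────────────
  a b c d e f g h



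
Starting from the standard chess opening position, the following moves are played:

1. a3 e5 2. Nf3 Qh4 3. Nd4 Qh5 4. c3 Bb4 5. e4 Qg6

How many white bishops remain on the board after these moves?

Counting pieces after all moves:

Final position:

  a b c d e f g h
  ─────────────────
8│♜ ♞ ♝ · ♚ · ♞ ♜│8
7│♟ ♟ ♟ ♟ · ♟ ♟ ♟│7
6│· · · · · · ♛ ·│6
5│· · · · ♟ · · ·│5
4│· ♝ · ♘ ♙ · · ·│4
3│♙ · ♙ · · · · ·│3
2│· ♙ · ♙ · ♙ ♙ ♙│2
1│♖ ♘ ♗ ♕ ♔ ♗ · ♖│1
  ─────────────────
  a b c d e f g h


2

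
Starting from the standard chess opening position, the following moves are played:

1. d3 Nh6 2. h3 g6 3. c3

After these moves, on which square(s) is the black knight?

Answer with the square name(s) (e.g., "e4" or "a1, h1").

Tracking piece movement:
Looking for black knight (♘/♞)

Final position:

  a b c d e f g h
  ─────────────────
8│♜ ♞ ♝ ♛ ♚ ♝ · ♜│8
7│♟ ♟ ♟ ♟ ♟ ♟ · ♟│7
6│· · · · · · ♟ ♞│6
5│· · · · · · · ·│5
4│· · · · · · · ·│4
3│· · ♙ ♙ · · · ♙│3
2│♙ ♙ · · ♙ ♙ ♙ ·│2
1│♖ ♘ ♗ ♕ ♔ ♗ ♘ ♖│1
  ─────────────────
  a b c d e f g h


b8, h6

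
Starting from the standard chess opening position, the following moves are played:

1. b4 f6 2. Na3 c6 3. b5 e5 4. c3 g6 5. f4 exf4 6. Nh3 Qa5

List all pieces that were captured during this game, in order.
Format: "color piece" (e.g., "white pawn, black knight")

Tracking captures:
  exf4: captured white pawn

white pawn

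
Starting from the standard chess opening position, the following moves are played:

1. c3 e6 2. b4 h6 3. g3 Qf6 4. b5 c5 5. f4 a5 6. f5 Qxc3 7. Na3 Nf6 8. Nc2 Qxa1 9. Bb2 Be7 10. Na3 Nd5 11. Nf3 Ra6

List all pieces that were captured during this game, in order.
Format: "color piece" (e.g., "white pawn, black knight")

Tracking captures:
  Qxc3: captured white pawn
  Qxa1: captured white rook

white pawn, white rook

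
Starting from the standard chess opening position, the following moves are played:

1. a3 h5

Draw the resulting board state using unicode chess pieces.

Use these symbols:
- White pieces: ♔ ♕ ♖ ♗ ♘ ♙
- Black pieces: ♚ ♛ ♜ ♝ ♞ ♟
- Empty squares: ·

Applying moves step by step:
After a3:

♜ ♞ ♝ ♛ ♚ ♝ ♞ ♜
♟ ♟ ♟ ♟ ♟ ♟ ♟ ♟
· · · · · · · ·
· · · · · · · ·
· · · · · · · ·
♙ · · · · · · ·
· ♙ ♙ ♙ ♙ ♙ ♙ ♙
♖ ♘ ♗ ♕ ♔ ♗ ♘ ♖


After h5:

♜ ♞ ♝ ♛ ♚ ♝ ♞ ♜
♟ ♟ ♟ ♟ ♟ ♟ ♟ ·
· · · · · · · ·
· · · · · · · ♟
· · · · · · · ·
♙ · · · · · · ·
· ♙ ♙ ♙ ♙ ♙ ♙ ♙
♖ ♘ ♗ ♕ ♔ ♗ ♘ ♖



  a b c d e f g h
  ─────────────────
8│♜ ♞ ♝ ♛ ♚ ♝ ♞ ♜│8
7│♟ ♟ ♟ ♟ ♟ ♟ ♟ ·│7
6│· · · · · · · ·│6
5│· · · · · · · ♟│5
4│· · · · · · · ·│4
3│♙ · · · · · · ·│3
2│· ♙ ♙ ♙ ♙ ♙ ♙ ♙│2
1│♖ ♘ ♗ ♕ ♔ ♗ ♘ ♖│1
  ─────────────────
  a b c d e f g h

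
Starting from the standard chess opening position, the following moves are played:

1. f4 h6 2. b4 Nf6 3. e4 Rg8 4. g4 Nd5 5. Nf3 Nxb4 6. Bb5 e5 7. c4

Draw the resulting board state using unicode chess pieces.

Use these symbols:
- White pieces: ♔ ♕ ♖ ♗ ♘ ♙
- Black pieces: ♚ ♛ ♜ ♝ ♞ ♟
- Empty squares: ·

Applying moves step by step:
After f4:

♜ ♞ ♝ ♛ ♚ ♝ ♞ ♜
♟ ♟ ♟ ♟ ♟ ♟ ♟ ♟
· · · · · · · ·
· · · · · · · ·
· · · · · ♙ · ·
· · · · · · · ·
♙ ♙ ♙ ♙ ♙ · ♙ ♙
♖ ♘ ♗ ♕ ♔ ♗ ♘ ♖


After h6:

♜ ♞ ♝ ♛ ♚ ♝ ♞ ♜
♟ ♟ ♟ ♟ ♟ ♟ ♟ ·
· · · · · · · ♟
· · · · · · · ·
· · · · · ♙ · ·
· · · · · · · ·
♙ ♙ ♙ ♙ ♙ · ♙ ♙
♖ ♘ ♗ ♕ ♔ ♗ ♘ ♖


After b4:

♜ ♞ ♝ ♛ ♚ ♝ ♞ ♜
♟ ♟ ♟ ♟ ♟ ♟ ♟ ·
· · · · · · · ♟
· · · · · · · ·
· ♙ · · · ♙ · ·
· · · · · · · ·
♙ · ♙ ♙ ♙ · ♙ ♙
♖ ♘ ♗ ♕ ♔ ♗ ♘ ♖


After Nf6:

♜ ♞ ♝ ♛ ♚ ♝ · ♜
♟ ♟ ♟ ♟ ♟ ♟ ♟ ·
· · · · · ♞ · ♟
· · · · · · · ·
· ♙ · · · ♙ · ·
· · · · · · · ·
♙ · ♙ ♙ ♙ · ♙ ♙
♖ ♘ ♗ ♕ ♔ ♗ ♘ ♖


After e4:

♜ ♞ ♝ ♛ ♚ ♝ · ♜
♟ ♟ ♟ ♟ ♟ ♟ ♟ ·
· · · · · ♞ · ♟
· · · · · · · ·
· ♙ · · ♙ ♙ · ·
· · · · · · · ·
♙ · ♙ ♙ · · ♙ ♙
♖ ♘ ♗ ♕ ♔ ♗ ♘ ♖


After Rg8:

♜ ♞ ♝ ♛ ♚ ♝ ♜ ·
♟ ♟ ♟ ♟ ♟ ♟ ♟ ·
· · · · · ♞ · ♟
· · · · · · · ·
· ♙ · · ♙ ♙ · ·
· · · · · · · ·
♙ · ♙ ♙ · · ♙ ♙
♖ ♘ ♗ ♕ ♔ ♗ ♘ ♖


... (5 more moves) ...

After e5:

♜ ♞ ♝ ♛ ♚ ♝ ♜ ·
♟ ♟ ♟ ♟ · ♟ ♟ ·
· · · · · · · ♟
· ♗ · · ♟ · · ·
· ♞ · · ♙ ♙ ♙ ·
· · · · · ♘ · ·
♙ · ♙ ♙ · · · ♙
♖ ♘ ♗ ♕ ♔ · · ♖


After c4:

♜ ♞ ♝ ♛ ♚ ♝ ♜ ·
♟ ♟ ♟ ♟ · ♟ ♟ ·
· · · · · · · ♟
· ♗ · · ♟ · · ·
· ♞ ♙ · ♙ ♙ ♙ ·
· · · · · ♘ · ·
♙ · · ♙ · · · ♙
♖ ♘ ♗ ♕ ♔ · · ♖



  a b c d e f g h
  ─────────────────
8│♜ ♞ ♝ ♛ ♚ ♝ ♜ ·│8
7│♟ ♟ ♟ ♟ · ♟ ♟ ·│7
6│· · · · · · · ♟│6
5│· ♗ · · ♟ · · ·│5
4│· ♞ ♙ · ♙ ♙ ♙ ·│4
3│· · · · · ♘ · ·│3
2│♙ · · ♙ · · · ♙│2
1│♖ ♘ ♗ ♕ ♔ · · ♖│1
  ─────────────────
  a b c d e f g h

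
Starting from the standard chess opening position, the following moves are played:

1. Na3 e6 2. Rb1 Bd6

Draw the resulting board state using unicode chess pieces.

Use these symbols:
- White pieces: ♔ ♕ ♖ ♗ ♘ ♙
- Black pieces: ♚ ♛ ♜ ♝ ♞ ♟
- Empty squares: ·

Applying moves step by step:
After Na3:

♜ ♞ ♝ ♛ ♚ ♝ ♞ ♜
♟ ♟ ♟ ♟ ♟ ♟ ♟ ♟
· · · · · · · ·
· · · · · · · ·
· · · · · · · ·
♘ · · · · · · ·
♙ ♙ ♙ ♙ ♙ ♙ ♙ ♙
♖ · ♗ ♕ ♔ ♗ ♘ ♖


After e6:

♜ ♞ ♝ ♛ ♚ ♝ ♞ ♜
♟ ♟ ♟ ♟ · ♟ ♟ ♟
· · · · ♟ · · ·
· · · · · · · ·
· · · · · · · ·
♘ · · · · · · ·
♙ ♙ ♙ ♙ ♙ ♙ ♙ ♙
♖ · ♗ ♕ ♔ ♗ ♘ ♖


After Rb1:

♜ ♞ ♝ ♛ ♚ ♝ ♞ ♜
♟ ♟ ♟ ♟ · ♟ ♟ ♟
· · · · ♟ · · ·
· · · · · · · ·
· · · · · · · ·
♘ · · · · · · ·
♙ ♙ ♙ ♙ ♙ ♙ ♙ ♙
· ♖ ♗ ♕ ♔ ♗ ♘ ♖


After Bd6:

♜ ♞ ♝ ♛ ♚ · ♞ ♜
♟ ♟ ♟ ♟ · ♟ ♟ ♟
· · · ♝ ♟ · · ·
· · · · · · · ·
· · · · · · · ·
♘ · · · · · · ·
♙ ♙ ♙ ♙ ♙ ♙ ♙ ♙
· ♖ ♗ ♕ ♔ ♗ ♘ ♖



  a b c d e f g h
  ─────────────────
8│♜ ♞ ♝ ♛ ♚ · ♞ ♜│8
7│♟ ♟ ♟ ♟ · ♟ ♟ ♟│7
6│· · · ♝ ♟ · · ·│6
5│· · · · · · · ·│5
4│· · · · · · · ·│4
3│♘ · · · · · · ·│3
2│♙ ♙ ♙ ♙ ♙ ♙ ♙ ♙│2
1│· ♖ ♗ ♕ ♔ ♗ ♘ ♖│1
  ─────────────────
  a b c d e f g h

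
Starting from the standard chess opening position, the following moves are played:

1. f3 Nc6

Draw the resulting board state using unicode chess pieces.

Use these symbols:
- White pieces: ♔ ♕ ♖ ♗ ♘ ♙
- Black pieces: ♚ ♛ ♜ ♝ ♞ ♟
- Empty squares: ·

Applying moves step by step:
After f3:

♜ ♞ ♝ ♛ ♚ ♝ ♞ ♜
♟ ♟ ♟ ♟ ♟ ♟ ♟ ♟
· · · · · · · ·
· · · · · · · ·
· · · · · · · ·
· · · · · ♙ · ·
♙ ♙ ♙ ♙ ♙ · ♙ ♙
♖ ♘ ♗ ♕ ♔ ♗ ♘ ♖


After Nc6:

♜ · ♝ ♛ ♚ ♝ ♞ ♜
♟ ♟ ♟ ♟ ♟ ♟ ♟ ♟
· · ♞ · · · · ·
· · · · · · · ·
· · · · · · · ·
· · · · · ♙ · ·
♙ ♙ ♙ ♙ ♙ · ♙ ♙
♖ ♘ ♗ ♕ ♔ ♗ ♘ ♖



  a b c d e f g h
  ─────────────────
8│♜ · ♝ ♛ ♚ ♝ ♞ ♜│8
7│♟ ♟ ♟ ♟ ♟ ♟ ♟ ♟│7
6│· · ♞ · · · · ·│6
5│· · · · · · · ·│5
4│· · · · · · · ·│4
3│· · · · · ♙ · ·│3
2│♙ ♙ ♙ ♙ ♙ · ♙ ♙│2
1│♖ ♘ ♗ ♕ ♔ ♗ ♘ ♖│1
  ─────────────────
  a b c d e f g h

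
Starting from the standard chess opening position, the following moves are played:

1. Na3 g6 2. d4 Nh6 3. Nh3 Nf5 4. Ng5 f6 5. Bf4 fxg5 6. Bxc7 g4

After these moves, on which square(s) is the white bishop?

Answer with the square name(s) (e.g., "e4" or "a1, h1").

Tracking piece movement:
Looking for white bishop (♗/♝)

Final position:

  a b c d e f g h
  ─────────────────
8│♜ ♞ ♝ ♛ ♚ ♝ · ♜│8
7│♟ ♟ ♗ ♟ ♟ · · ♟│7
6│· · · · · · ♟ ·│6
5│· · · · · ♞ · ·│5
4│· · · ♙ · · ♟ ·│4
3│♘ · · · · · · ·│3
2│♙ ♙ ♙ · ♙ ♙ ♙ ♙│2
1│♖ · · ♕ ♔ ♗ · ♖│1
  ─────────────────
  a b c d e f g h


c7, f1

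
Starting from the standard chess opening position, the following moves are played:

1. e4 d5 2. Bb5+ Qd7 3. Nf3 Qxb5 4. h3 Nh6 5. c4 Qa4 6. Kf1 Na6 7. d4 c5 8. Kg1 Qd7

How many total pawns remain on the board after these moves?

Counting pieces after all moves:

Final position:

  a b c d e f g h
  ─────────────────
8│♜ · ♝ · ♚ ♝ · ♜│8
7│♟ ♟ · ♛ ♟ ♟ ♟ ♟│7
6│♞ · · · · · · ♞│6
5│· · ♟ ♟ · · · ·│5
4│· · ♙ ♙ ♙ · · ·│4
3│· · · · · ♘ · ♙│3
2│♙ ♙ · · · ♙ ♙ ·│2
1│♖ ♘ ♗ ♕ · · ♔ ♖│1
  ─────────────────
  a b c d e f g h


16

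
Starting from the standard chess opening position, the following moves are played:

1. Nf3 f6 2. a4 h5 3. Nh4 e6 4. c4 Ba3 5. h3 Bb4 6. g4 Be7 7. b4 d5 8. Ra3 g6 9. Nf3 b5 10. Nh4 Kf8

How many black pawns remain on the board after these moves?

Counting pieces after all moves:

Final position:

  a b c d e f g h
  ─────────────────
8│♜ ♞ ♝ ♛ · ♚ ♞ ♜│8
7│♟ · ♟ · ♝ · · ·│7
6│· · · · ♟ ♟ ♟ ·│6
5│· ♟ · ♟ · · · ♟│5
4│♙ ♙ ♙ · · · ♙ ♘│4
3│♖ · · · · · · ♙│3
2│· · · ♙ ♙ ♙ · ·│2
1│· ♘ ♗ ♕ ♔ ♗ · ♖│1
  ─────────────────
  a b c d e f g h


8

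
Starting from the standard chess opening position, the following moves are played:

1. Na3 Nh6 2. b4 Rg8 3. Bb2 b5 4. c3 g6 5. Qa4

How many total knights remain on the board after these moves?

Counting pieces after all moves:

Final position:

  a b c d e f g h
  ─────────────────
8│♜ ♞ ♝ ♛ ♚ ♝ ♜ ·│8
7│♟ · ♟ ♟ ♟ ♟ · ♟│7
6│· · · · · · ♟ ♞│6
5│· ♟ · · · · · ·│5
4│♕ ♙ · · · · · ·│4
3│♘ · ♙ · · · · ·│3
2│♙ ♗ · ♙ ♙ ♙ ♙ ♙│2
1│♖ · · · ♔ ♗ ♘ ♖│1
  ─────────────────
  a b c d e f g h


4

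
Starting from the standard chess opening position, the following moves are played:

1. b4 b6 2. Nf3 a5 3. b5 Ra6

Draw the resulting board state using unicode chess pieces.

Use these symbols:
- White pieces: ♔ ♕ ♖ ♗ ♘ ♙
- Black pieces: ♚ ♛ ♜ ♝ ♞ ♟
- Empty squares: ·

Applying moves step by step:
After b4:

♜ ♞ ♝ ♛ ♚ ♝ ♞ ♜
♟ ♟ ♟ ♟ ♟ ♟ ♟ ♟
· · · · · · · ·
· · · · · · · ·
· ♙ · · · · · ·
· · · · · · · ·
♙ · ♙ ♙ ♙ ♙ ♙ ♙
♖ ♘ ♗ ♕ ♔ ♗ ♘ ♖


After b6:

♜ ♞ ♝ ♛ ♚ ♝ ♞ ♜
♟ · ♟ ♟ ♟ ♟ ♟ ♟
· ♟ · · · · · ·
· · · · · · · ·
· ♙ · · · · · ·
· · · · · · · ·
♙ · ♙ ♙ ♙ ♙ ♙ ♙
♖ ♘ ♗ ♕ ♔ ♗ ♘ ♖


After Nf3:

♜ ♞ ♝ ♛ ♚ ♝ ♞ ♜
♟ · ♟ ♟ ♟ ♟ ♟ ♟
· ♟ · · · · · ·
· · · · · · · ·
· ♙ · · · · · ·
· · · · · ♘ · ·
♙ · ♙ ♙ ♙ ♙ ♙ ♙
♖ ♘ ♗ ♕ ♔ ♗ · ♖


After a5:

♜ ♞ ♝ ♛ ♚ ♝ ♞ ♜
· · ♟ ♟ ♟ ♟ ♟ ♟
· ♟ · · · · · ·
♟ · · · · · · ·
· ♙ · · · · · ·
· · · · · ♘ · ·
♙ · ♙ ♙ ♙ ♙ ♙ ♙
♖ ♘ ♗ ♕ ♔ ♗ · ♖


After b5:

♜ ♞ ♝ ♛ ♚ ♝ ♞ ♜
· · ♟ ♟ ♟ ♟ ♟ ♟
· ♟ · · · · · ·
♟ ♙ · · · · · ·
· · · · · · · ·
· · · · · ♘ · ·
♙ · ♙ ♙ ♙ ♙ ♙ ♙
♖ ♘ ♗ ♕ ♔ ♗ · ♖


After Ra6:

· ♞ ♝ ♛ ♚ ♝ ♞ ♜
· · ♟ ♟ ♟ ♟ ♟ ♟
♜ ♟ · · · · · ·
♟ ♙ · · · · · ·
· · · · · · · ·
· · · · · ♘ · ·
♙ · ♙ ♙ ♙ ♙ ♙ ♙
♖ ♘ ♗ ♕ ♔ ♗ · ♖



  a b c d e f g h
  ─────────────────
8│· ♞ ♝ ♛ ♚ ♝ ♞ ♜│8
7│· · ♟ ♟ ♟ ♟ ♟ ♟│7
6│♜ ♟ · · · · · ·│6
5│♟ ♙ · · · · · ·│5
4│· · · · · · · ·│4
3│· · · · · ♘ · ·│3
2│♙ · ♙ ♙ ♙ ♙ ♙ ♙│2
1│♖ ♘ ♗ ♕ ♔ ♗ · ♖│1
  ─────────────────
  a b c d e f g h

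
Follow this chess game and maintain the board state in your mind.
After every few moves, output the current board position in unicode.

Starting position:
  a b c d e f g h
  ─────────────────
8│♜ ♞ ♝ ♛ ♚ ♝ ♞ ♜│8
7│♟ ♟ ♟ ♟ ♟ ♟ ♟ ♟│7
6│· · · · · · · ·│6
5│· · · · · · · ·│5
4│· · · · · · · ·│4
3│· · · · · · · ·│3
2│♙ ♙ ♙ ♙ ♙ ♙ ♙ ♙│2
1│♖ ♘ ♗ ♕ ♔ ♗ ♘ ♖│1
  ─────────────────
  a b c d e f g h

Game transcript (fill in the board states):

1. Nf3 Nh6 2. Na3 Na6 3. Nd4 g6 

  a b c d e f g h
  ─────────────────
8│♜ · ♝ ♛ ♚ ♝ · ♜│8
7│♟ ♟ ♟ ♟ ♟ ♟ · ♟│7
6│♞ · · · · · ♟ ♞│6
5│· · · · · · · ·│5
4│· · · ♘ · · · ·│4
3│♘ · · · · · · ·│3
2│♙ ♙ ♙ ♙ ♙ ♙ ♙ ♙│2
1│♖ · ♗ ♕ ♔ ♗ · ♖│1
  ─────────────────
  a b c d e f g h

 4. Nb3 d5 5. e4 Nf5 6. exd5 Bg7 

  a b c d e f g h
  ─────────────────
8│♜ · ♝ ♛ ♚ · · ♜│8
7│♟ ♟ ♟ · ♟ ♟ ♝ ♟│7
6│♞ · · · · · ♟ ·│6
5│· · · ♙ · ♞ · ·│5
4│· · · · · · · ·│4
3│♘ ♘ · · · · · ·│3
2│♙ ♙ ♙ ♙ · ♙ ♙ ♙│2
1│♖ · ♗ ♕ ♔ ♗ · ♖│1
  ─────────────────
  a b c d e f g h

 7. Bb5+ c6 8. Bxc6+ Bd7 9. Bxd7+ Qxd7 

  a b c d e f g h
  ─────────────────
8│♜ · · · ♚ · · ♜│8
7│♟ ♟ · ♛ ♟ ♟ ♝ ♟│7
6│♞ · · · · · ♟ ·│6
5│· · · ♙ · ♞ · ·│5
4│· · · · · · · ·│4
3│♘ ♘ · · · · · ·│3
2│♙ ♙ ♙ ♙ · ♙ ♙ ♙│2
1│♖ · ♗ ♕ ♔ · · ♖│1
  ─────────────────
  a b c d e f g h

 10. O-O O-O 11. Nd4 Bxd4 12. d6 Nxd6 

  a b c d e f g h
  ─────────────────
8│♜ · · · · ♜ ♚ ·│8
7│♟ ♟ · ♛ ♟ ♟ · ♟│7
6│♞ · · ♞ · · ♟ ·│6
5│· · · · · · · ·│5
4│· · · ♝ · · · ·│4
3│♘ · · · · · · ·│3
2│♙ ♙ ♙ ♙ · ♙ ♙ ♙│2
1│♖ · ♗ ♕ · ♖ ♔ ·│1
  ─────────────────
  a b c d e f g h

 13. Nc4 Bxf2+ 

  a b c d e f g h
  ─────────────────
8│♜ · · · · ♜ ♚ ·│8
7│♟ ♟ · ♛ ♟ ♟ · ♟│7
6│♞ · · ♞ · · ♟ ·│6
5│· · · · · · · ·│5
4│· · ♘ · · · · ·│4
3│· · · · · · · ·│3
2│♙ ♙ ♙ ♙ · ♝ ♙ ♙│2
1│♖ · ♗ ♕ · ♖ ♔ ·│1
  ─────────────────
  a b c d e f g h


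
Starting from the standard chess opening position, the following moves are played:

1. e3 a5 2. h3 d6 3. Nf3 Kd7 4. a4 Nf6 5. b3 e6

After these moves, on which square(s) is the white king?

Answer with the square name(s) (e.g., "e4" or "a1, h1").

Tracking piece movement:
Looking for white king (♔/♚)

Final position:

  a b c d e f g h
  ─────────────────
8│♜ ♞ ♝ ♛ · ♝ · ♜│8
7│· ♟ ♟ ♚ · ♟ ♟ ♟│7
6│· · · ♟ ♟ ♞ · ·│6
5│♟ · · · · · · ·│5
4│♙ · · · · · · ·│4
3│· ♙ · · ♙ ♘ · ♙│3
2│· · ♙ ♙ · ♙ ♙ ·│2
1│♖ ♘ ♗ ♕ ♔ ♗ · ♖│1
  ─────────────────
  a b c d e f g h


e1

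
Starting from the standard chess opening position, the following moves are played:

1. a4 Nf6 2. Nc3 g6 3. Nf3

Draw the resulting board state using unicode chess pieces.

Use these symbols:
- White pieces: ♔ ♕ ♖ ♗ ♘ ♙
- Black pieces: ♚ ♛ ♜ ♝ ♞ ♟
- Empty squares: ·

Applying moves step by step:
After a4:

♜ ♞ ♝ ♛ ♚ ♝ ♞ ♜
♟ ♟ ♟ ♟ ♟ ♟ ♟ ♟
· · · · · · · ·
· · · · · · · ·
♙ · · · · · · ·
· · · · · · · ·
· ♙ ♙ ♙ ♙ ♙ ♙ ♙
♖ ♘ ♗ ♕ ♔ ♗ ♘ ♖


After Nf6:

♜ ♞ ♝ ♛ ♚ ♝ · ♜
♟ ♟ ♟ ♟ ♟ ♟ ♟ ♟
· · · · · ♞ · ·
· · · · · · · ·
♙ · · · · · · ·
· · · · · · · ·
· ♙ ♙ ♙ ♙ ♙ ♙ ♙
♖ ♘ ♗ ♕ ♔ ♗ ♘ ♖


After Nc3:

♜ ♞ ♝ ♛ ♚ ♝ · ♜
♟ ♟ ♟ ♟ ♟ ♟ ♟ ♟
· · · · · ♞ · ·
· · · · · · · ·
♙ · · · · · · ·
· · ♘ · · · · ·
· ♙ ♙ ♙ ♙ ♙ ♙ ♙
♖ · ♗ ♕ ♔ ♗ ♘ ♖


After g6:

♜ ♞ ♝ ♛ ♚ ♝ · ♜
♟ ♟ ♟ ♟ ♟ ♟ · ♟
· · · · · ♞ ♟ ·
· · · · · · · ·
♙ · · · · · · ·
· · ♘ · · · · ·
· ♙ ♙ ♙ ♙ ♙ ♙ ♙
♖ · ♗ ♕ ♔ ♗ ♘ ♖


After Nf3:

♜ ♞ ♝ ♛ ♚ ♝ · ♜
♟ ♟ ♟ ♟ ♟ ♟ · ♟
· · · · · ♞ ♟ ·
· · · · · · · ·
♙ · · · · · · ·
· · ♘ · · ♘ · ·
· ♙ ♙ ♙ ♙ ♙ ♙ ♙
♖ · ♗ ♕ ♔ ♗ · ♖



  a b c d e f g h
  ─────────────────
8│♜ ♞ ♝ ♛ ♚ ♝ · ♜│8
7│♟ ♟ ♟ ♟ ♟ ♟ · ♟│7
6│· · · · · ♞ ♟ ·│6
5│· · · · · · · ·│5
4│♙ · · · · · · ·│4
3│· · ♘ · · ♘ · ·│3
2│· ♙ ♙ ♙ ♙ ♙ ♙ ♙│2
1│♖ · ♗ ♕ ♔ ♗ · ♖│1
  ─────────────────
  a b c d e f g h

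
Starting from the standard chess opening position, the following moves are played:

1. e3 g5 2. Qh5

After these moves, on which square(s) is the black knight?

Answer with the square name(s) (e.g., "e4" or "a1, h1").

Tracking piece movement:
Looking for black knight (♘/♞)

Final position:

  a b c d e f g h
  ─────────────────
8│♜ ♞ ♝ ♛ ♚ ♝ ♞ ♜│8
7│♟ ♟ ♟ ♟ ♟ ♟ · ♟│7
6│· · · · · · · ·│6
5│· · · · · · ♟ ♕│5
4│· · · · · · · ·│4
3│· · · · ♙ · · ·│3
2│♙ ♙ ♙ ♙ · ♙ ♙ ♙│2
1│♖ ♘ ♗ · ♔ ♗ ♘ ♖│1
  ─────────────────
  a b c d e f g h


b8, g8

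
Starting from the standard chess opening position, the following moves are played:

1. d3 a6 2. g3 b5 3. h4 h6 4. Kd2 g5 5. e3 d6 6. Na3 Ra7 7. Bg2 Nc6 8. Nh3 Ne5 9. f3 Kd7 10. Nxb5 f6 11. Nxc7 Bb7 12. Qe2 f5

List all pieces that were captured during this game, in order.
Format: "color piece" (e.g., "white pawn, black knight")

Tracking captures:
  Nxb5: captured black pawn
  Nxc7: captured black pawn

black pawn, black pawn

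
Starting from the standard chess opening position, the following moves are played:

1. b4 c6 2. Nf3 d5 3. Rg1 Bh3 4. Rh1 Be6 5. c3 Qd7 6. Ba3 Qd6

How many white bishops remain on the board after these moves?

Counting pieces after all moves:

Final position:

  a b c d e f g h
  ─────────────────
8│♜ ♞ · · ♚ ♝ ♞ ♜│8
7│♟ ♟ · · ♟ ♟ ♟ ♟│7
6│· · ♟ ♛ ♝ · · ·│6
5│· · · ♟ · · · ·│5
4│· ♙ · · · · · ·│4
3│♗ · ♙ · · ♘ · ·│3
2│♙ · · ♙ ♙ ♙ ♙ ♙│2
1│♖ ♘ · ♕ ♔ ♗ · ♖│1
  ─────────────────
  a b c d e f g h


2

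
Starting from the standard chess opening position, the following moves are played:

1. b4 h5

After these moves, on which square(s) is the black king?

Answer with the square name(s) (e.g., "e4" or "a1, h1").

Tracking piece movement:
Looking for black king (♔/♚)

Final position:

  a b c d e f g h
  ─────────────────
8│♜ ♞ ♝ ♛ ♚ ♝ ♞ ♜│8
7│♟ ♟ ♟ ♟ ♟ ♟ ♟ ·│7
6│· · · · · · · ·│6
5│· · · · · · · ♟│5
4│· ♙ · · · · · ·│4
3│· · · · · · · ·│3
2│♙ · ♙ ♙ ♙ ♙ ♙ ♙│2
1│♖ ♘ ♗ ♕ ♔ ♗ ♘ ♖│1
  ─────────────────
  a b c d e f g h


e8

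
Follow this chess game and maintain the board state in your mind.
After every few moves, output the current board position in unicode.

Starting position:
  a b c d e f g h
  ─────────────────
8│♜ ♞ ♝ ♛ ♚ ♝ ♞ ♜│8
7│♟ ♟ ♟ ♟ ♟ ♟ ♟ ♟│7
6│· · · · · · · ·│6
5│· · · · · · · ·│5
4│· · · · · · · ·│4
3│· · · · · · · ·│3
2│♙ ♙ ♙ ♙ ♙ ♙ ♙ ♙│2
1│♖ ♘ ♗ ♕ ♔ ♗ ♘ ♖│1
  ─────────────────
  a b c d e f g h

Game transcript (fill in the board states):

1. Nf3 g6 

  a b c d e f g h
  ─────────────────
8│♜ ♞ ♝ ♛ ♚ ♝ ♞ ♜│8
7│♟ ♟ ♟ ♟ ♟ ♟ · ♟│7
6│· · · · · · ♟ ·│6
5│· · · · · · · ·│5
4│· · · · · · · ·│4
3│· · · · · ♘ · ·│3
2│♙ ♙ ♙ ♙ ♙ ♙ ♙ ♙│2
1│♖ ♘ ♗ ♕ ♔ ♗ · ♖│1
  ─────────────────
  a b c d e f g h

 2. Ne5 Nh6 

  a b c d e f g h
  ─────────────────
8│♜ ♞ ♝ ♛ ♚ ♝ · ♜│8
7│♟ ♟ ♟ ♟ ♟ ♟ · ♟│7
6│· · · · · · ♟ ♞│6
5│· · · · ♘ · · ·│5
4│· · · · · · · ·│4
3│· · · · · · · ·│3
2│♙ ♙ ♙ ♙ ♙ ♙ ♙ ♙│2
1│♖ ♘ ♗ ♕ ♔ ♗ · ♖│1
  ─────────────────
  a b c d e f g h

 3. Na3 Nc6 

  a b c d e f g h
  ─────────────────
8│♜ · ♝ ♛ ♚ ♝ · ♜│8
7│♟ ♟ ♟ ♟ ♟ ♟ · ♟│7
6│· · ♞ · · · ♟ ♞│6
5│· · · · ♘ · · ·│5
4│· · · · · · · ·│4
3│♘ · · · · · · ·│3
2│♙ ♙ ♙ ♙ ♙ ♙ ♙ ♙│2
1│♖ · ♗ ♕ ♔ ♗ · ♖│1
  ─────────────────
  a b c d e f g h

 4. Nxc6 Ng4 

  a b c d e f g h
  ─────────────────
8│♜ · ♝ ♛ ♚ ♝ · ♜│8
7│♟ ♟ ♟ ♟ ♟ ♟ · ♟│7
6│· · ♘ · · · ♟ ·│6
5│· · · · · · · ·│5
4│· · · · · · ♞ ·│4
3│♘ · · · · · · ·│3
2│♙ ♙ ♙ ♙ ♙ ♙ ♙ ♙│2
1│♖ · ♗ ♕ ♔ ♗ · ♖│1
  ─────────────────
  a b c d e f g h

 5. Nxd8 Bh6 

  a b c d e f g h
  ─────────────────
8│♜ · ♝ ♘ ♚ · · ♜│8
7│♟ ♟ ♟ ♟ ♟ ♟ · ♟│7
6│· · · · · · ♟ ♝│6
5│· · · · · · · ·│5
4│· · · · · · ♞ ·│4
3│♘ · · · · · · ·│3
2│♙ ♙ ♙ ♙ ♙ ♙ ♙ ♙│2
1│♖ · ♗ ♕ ♔ ♗ · ♖│1
  ─────────────────
  a b c d e f g h



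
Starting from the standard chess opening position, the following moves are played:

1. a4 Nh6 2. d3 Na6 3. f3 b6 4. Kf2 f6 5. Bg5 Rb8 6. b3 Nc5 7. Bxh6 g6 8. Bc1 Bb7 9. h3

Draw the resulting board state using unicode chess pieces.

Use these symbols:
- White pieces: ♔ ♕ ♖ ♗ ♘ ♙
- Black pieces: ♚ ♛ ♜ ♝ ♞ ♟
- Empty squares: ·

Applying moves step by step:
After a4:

♜ ♞ ♝ ♛ ♚ ♝ ♞ ♜
♟ ♟ ♟ ♟ ♟ ♟ ♟ ♟
· · · · · · · ·
· · · · · · · ·
♙ · · · · · · ·
· · · · · · · ·
· ♙ ♙ ♙ ♙ ♙ ♙ ♙
♖ ♘ ♗ ♕ ♔ ♗ ♘ ♖


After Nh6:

♜ ♞ ♝ ♛ ♚ ♝ · ♜
♟ ♟ ♟ ♟ ♟ ♟ ♟ ♟
· · · · · · · ♞
· · · · · · · ·
♙ · · · · · · ·
· · · · · · · ·
· ♙ ♙ ♙ ♙ ♙ ♙ ♙
♖ ♘ ♗ ♕ ♔ ♗ ♘ ♖


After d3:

♜ ♞ ♝ ♛ ♚ ♝ · ♜
♟ ♟ ♟ ♟ ♟ ♟ ♟ ♟
· · · · · · · ♞
· · · · · · · ·
♙ · · · · · · ·
· · · ♙ · · · ·
· ♙ ♙ · ♙ ♙ ♙ ♙
♖ ♘ ♗ ♕ ♔ ♗ ♘ ♖


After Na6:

♜ · ♝ ♛ ♚ ♝ · ♜
♟ ♟ ♟ ♟ ♟ ♟ ♟ ♟
♞ · · · · · · ♞
· · · · · · · ·
♙ · · · · · · ·
· · · ♙ · · · ·
· ♙ ♙ · ♙ ♙ ♙ ♙
♖ ♘ ♗ ♕ ♔ ♗ ♘ ♖


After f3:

♜ · ♝ ♛ ♚ ♝ · ♜
♟ ♟ ♟ ♟ ♟ ♟ ♟ ♟
♞ · · · · · · ♞
· · · · · · · ·
♙ · · · · · · ·
· · · ♙ · ♙ · ·
· ♙ ♙ · ♙ · ♙ ♙
♖ ♘ ♗ ♕ ♔ ♗ ♘ ♖


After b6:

♜ · ♝ ♛ ♚ ♝ · ♜
♟ · ♟ ♟ ♟ ♟ ♟ ♟
♞ ♟ · · · · · ♞
· · · · · · · ·
♙ · · · · · · ·
· · · ♙ · ♙ · ·
· ♙ ♙ · ♙ · ♙ ♙
♖ ♘ ♗ ♕ ♔ ♗ ♘ ♖


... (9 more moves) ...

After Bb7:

· ♜ · ♛ ♚ ♝ · ♜
♟ ♝ ♟ ♟ ♟ · · ♟
· ♟ · · · ♟ ♟ ·
· · ♞ · · · · ·
♙ · · · · · · ·
· ♙ · ♙ · ♙ · ·
· · ♙ · ♙ ♔ ♙ ♙
♖ ♘ ♗ ♕ · ♗ ♘ ♖


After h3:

· ♜ · ♛ ♚ ♝ · ♜
♟ ♝ ♟ ♟ ♟ · · ♟
· ♟ · · · ♟ ♟ ·
· · ♞ · · · · ·
♙ · · · · · · ·
· ♙ · ♙ · ♙ · ♙
· · ♙ · ♙ ♔ ♙ ·
♖ ♘ ♗ ♕ · ♗ ♘ ♖



  a b c d e f g h
  ─────────────────
8│· ♜ · ♛ ♚ ♝ · ♜│8
7│♟ ♝ ♟ ♟ ♟ · · ♟│7
6│· ♟ · · · ♟ ♟ ·│6
5│· · ♞ · · · · ·│5
4│♙ · · · · · · ·│4
3│· ♙ · ♙ · ♙ · ♙│3
2│· · ♙ · ♙ ♔ ♙ ·│2
1│♖ ♘ ♗ ♕ · ♗ ♘ ♖│1
  ─────────────────
  a b c d e f g h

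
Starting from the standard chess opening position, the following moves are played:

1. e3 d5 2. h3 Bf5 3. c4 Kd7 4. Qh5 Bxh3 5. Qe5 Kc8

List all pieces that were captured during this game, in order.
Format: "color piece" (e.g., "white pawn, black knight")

Tracking captures:
  Bxh3: captured white pawn

white pawn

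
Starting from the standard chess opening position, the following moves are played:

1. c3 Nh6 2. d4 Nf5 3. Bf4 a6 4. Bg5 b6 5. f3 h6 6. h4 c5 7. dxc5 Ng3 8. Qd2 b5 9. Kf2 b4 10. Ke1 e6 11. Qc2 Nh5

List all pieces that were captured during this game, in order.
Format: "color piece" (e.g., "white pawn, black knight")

Tracking captures:
  dxc5: captured black pawn

black pawn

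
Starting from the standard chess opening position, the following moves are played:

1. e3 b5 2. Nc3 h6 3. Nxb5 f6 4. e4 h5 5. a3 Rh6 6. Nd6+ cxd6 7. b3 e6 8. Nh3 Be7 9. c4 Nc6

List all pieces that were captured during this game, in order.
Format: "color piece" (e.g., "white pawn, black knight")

Tracking captures:
  Nxb5: captured black pawn
  cxd6: captured white knight

black pawn, white knight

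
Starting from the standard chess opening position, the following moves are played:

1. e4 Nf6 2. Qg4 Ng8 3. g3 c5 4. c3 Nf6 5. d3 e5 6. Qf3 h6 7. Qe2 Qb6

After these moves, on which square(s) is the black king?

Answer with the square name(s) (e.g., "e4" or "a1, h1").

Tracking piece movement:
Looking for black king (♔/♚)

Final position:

  a b c d e f g h
  ─────────────────
8│♜ ♞ ♝ · ♚ ♝ · ♜│8
7│♟ ♟ · ♟ · ♟ ♟ ·│7
6│· ♛ · · · ♞ · ♟│6
5│· · ♟ · ♟ · · ·│5
4│· · · · ♙ · · ·│4
3│· · ♙ ♙ · · ♙ ·│3
2│♙ ♙ · · ♕ ♙ · ♙│2
1│♖ ♘ ♗ · ♔ ♗ ♘ ♖│1
  ─────────────────
  a b c d e f g h


e8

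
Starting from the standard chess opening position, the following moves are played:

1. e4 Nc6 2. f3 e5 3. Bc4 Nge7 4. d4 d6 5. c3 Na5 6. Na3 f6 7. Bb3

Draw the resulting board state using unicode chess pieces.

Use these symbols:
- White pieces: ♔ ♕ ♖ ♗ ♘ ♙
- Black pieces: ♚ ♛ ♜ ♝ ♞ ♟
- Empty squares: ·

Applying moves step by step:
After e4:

♜ ♞ ♝ ♛ ♚ ♝ ♞ ♜
♟ ♟ ♟ ♟ ♟ ♟ ♟ ♟
· · · · · · · ·
· · · · · · · ·
· · · · ♙ · · ·
· · · · · · · ·
♙ ♙ ♙ ♙ · ♙ ♙ ♙
♖ ♘ ♗ ♕ ♔ ♗ ♘ ♖


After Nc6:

♜ · ♝ ♛ ♚ ♝ ♞ ♜
♟ ♟ ♟ ♟ ♟ ♟ ♟ ♟
· · ♞ · · · · ·
· · · · · · · ·
· · · · ♙ · · ·
· · · · · · · ·
♙ ♙ ♙ ♙ · ♙ ♙ ♙
♖ ♘ ♗ ♕ ♔ ♗ ♘ ♖


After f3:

♜ · ♝ ♛ ♚ ♝ ♞ ♜
♟ ♟ ♟ ♟ ♟ ♟ ♟ ♟
· · ♞ · · · · ·
· · · · · · · ·
· · · · ♙ · · ·
· · · · · ♙ · ·
♙ ♙ ♙ ♙ · · ♙ ♙
♖ ♘ ♗ ♕ ♔ ♗ ♘ ♖


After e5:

♜ · ♝ ♛ ♚ ♝ ♞ ♜
♟ ♟ ♟ ♟ · ♟ ♟ ♟
· · ♞ · · · · ·
· · · · ♟ · · ·
· · · · ♙ · · ·
· · · · · ♙ · ·
♙ ♙ ♙ ♙ · · ♙ ♙
♖ ♘ ♗ ♕ ♔ ♗ ♘ ♖


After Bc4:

♜ · ♝ ♛ ♚ ♝ ♞ ♜
♟ ♟ ♟ ♟ · ♟ ♟ ♟
· · ♞ · · · · ·
· · · · ♟ · · ·
· · ♗ · ♙ · · ·
· · · · · ♙ · ·
♙ ♙ ♙ ♙ · · ♙ ♙
♖ ♘ ♗ ♕ ♔ · ♘ ♖


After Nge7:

♜ · ♝ ♛ ♚ ♝ · ♜
♟ ♟ ♟ ♟ ♞ ♟ ♟ ♟
· · ♞ · · · · ·
· · · · ♟ · · ·
· · ♗ · ♙ · · ·
· · · · · ♙ · ·
♙ ♙ ♙ ♙ · · ♙ ♙
♖ ♘ ♗ ♕ ♔ · ♘ ♖


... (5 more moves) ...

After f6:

♜ · ♝ ♛ ♚ ♝ · ♜
♟ ♟ ♟ · ♞ · ♟ ♟
· · · ♟ · ♟ · ·
♞ · · · ♟ · · ·
· · ♗ ♙ ♙ · · ·
♘ · ♙ · · ♙ · ·
♙ ♙ · · · · ♙ ♙
♖ · ♗ ♕ ♔ · ♘ ♖


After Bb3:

♜ · ♝ ♛ ♚ ♝ · ♜
♟ ♟ ♟ · ♞ · ♟ ♟
· · · ♟ · ♟ · ·
♞ · · · ♟ · · ·
· · · ♙ ♙ · · ·
♘ ♗ ♙ · · ♙ · ·
♙ ♙ · · · · ♙ ♙
♖ · ♗ ♕ ♔ · ♘ ♖



  a b c d e f g h
  ─────────────────
8│♜ · ♝ ♛ ♚ ♝ · ♜│8
7│♟ ♟ ♟ · ♞ · ♟ ♟│7
6│· · · ♟ · ♟ · ·│6
5│♞ · · · ♟ · · ·│5
4│· · · ♙ ♙ · · ·│4
3│♘ ♗ ♙ · · ♙ · ·│3
2│♙ ♙ · · · · ♙ ♙│2
1│♖ · ♗ ♕ ♔ · ♘ ♖│1
  ─────────────────
  a b c d e f g h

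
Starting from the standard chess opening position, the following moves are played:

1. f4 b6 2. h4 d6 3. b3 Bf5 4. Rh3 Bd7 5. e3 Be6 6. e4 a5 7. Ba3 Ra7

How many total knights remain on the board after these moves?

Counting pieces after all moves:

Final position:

  a b c d e f g h
  ─────────────────
8│· ♞ · ♛ ♚ ♝ ♞ ♜│8
7│♜ · ♟ · ♟ ♟ ♟ ♟│7
6│· ♟ · ♟ ♝ · · ·│6
5│♟ · · · · · · ·│5
4│· · · · ♙ ♙ · ♙│4
3│♗ ♙ · · · · · ♖│3
2│♙ · ♙ ♙ · · ♙ ·│2
1│♖ ♘ · ♕ ♔ ♗ ♘ ·│1
  ─────────────────
  a b c d e f g h


4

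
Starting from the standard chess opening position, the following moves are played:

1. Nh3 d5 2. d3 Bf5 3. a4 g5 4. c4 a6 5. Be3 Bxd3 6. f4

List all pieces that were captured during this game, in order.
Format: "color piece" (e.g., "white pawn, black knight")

Tracking captures:
  Bxd3: captured white pawn

white pawn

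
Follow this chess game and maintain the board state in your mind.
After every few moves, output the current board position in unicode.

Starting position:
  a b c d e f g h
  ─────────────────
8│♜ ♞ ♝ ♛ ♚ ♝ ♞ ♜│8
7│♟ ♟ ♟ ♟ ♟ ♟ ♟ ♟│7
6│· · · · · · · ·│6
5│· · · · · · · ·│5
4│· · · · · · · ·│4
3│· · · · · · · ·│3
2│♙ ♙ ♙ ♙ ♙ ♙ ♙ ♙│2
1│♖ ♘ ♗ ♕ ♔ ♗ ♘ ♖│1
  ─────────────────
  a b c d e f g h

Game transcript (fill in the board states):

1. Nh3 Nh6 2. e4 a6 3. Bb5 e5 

  a b c d e f g h
  ─────────────────
8│♜ ♞ ♝ ♛ ♚ ♝ · ♜│8
7│· ♟ ♟ ♟ · ♟ ♟ ♟│7
6│♟ · · · · · · ♞│6
5│· ♗ · · ♟ · · ·│5
4│· · · · ♙ · · ·│4
3│· · · · · · · ♘│3
2│♙ ♙ ♙ ♙ · ♙ ♙ ♙│2
1│♖ ♘ ♗ ♕ ♔ · · ♖│1
  ─────────────────
  a b c d e f g h

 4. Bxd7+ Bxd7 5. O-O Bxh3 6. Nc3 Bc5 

  a b c d e f g h
  ─────────────────
8│♜ ♞ · ♛ ♚ · · ♜│8
7│· ♟ ♟ · · ♟ ♟ ♟│7
6│♟ · · · · · · ♞│6
5│· · ♝ · ♟ · · ·│5
4│· · · · ♙ · · ·│4
3│· · ♘ · · · · ♝│3
2│♙ ♙ ♙ ♙ · ♙ ♙ ♙│2
1│♖ · ♗ ♕ · ♖ ♔ ·│1
  ─────────────────
  a b c d e f g h

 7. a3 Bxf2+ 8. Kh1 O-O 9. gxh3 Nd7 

  a b c d e f g h
  ─────────────────
8│♜ · · ♛ · ♜ ♚ ·│8
7│· ♟ ♟ ♞ · ♟ ♟ ♟│7
6│♟ · · · · · · ♞│6
5│· · · · ♟ · · ·│5
4│· · · · ♙ · · ·│4
3│♙ · ♘ · · · · ♙│3
2│· ♙ ♙ ♙ · ♝ · ♙│2
1│♖ · ♗ ♕ · ♖ · ♔│1
  ─────────────────
  a b c d e f g h

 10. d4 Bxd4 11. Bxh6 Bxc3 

  a b c d e f g h
  ─────────────────
8│♜ · · ♛ · ♜ ♚ ·│8
7│· ♟ ♟ ♞ · ♟ ♟ ♟│7
6│♟ · · · · · · ♗│6
5│· · · · ♟ · · ·│5
4│· · · · ♙ · · ·│4
3│♙ · ♝ · · · · ♙│3
2│· ♙ ♙ · · · · ♙│2
1│♖ · · ♕ · ♖ · ♔│1
  ─────────────────
  a b c d e f g h
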